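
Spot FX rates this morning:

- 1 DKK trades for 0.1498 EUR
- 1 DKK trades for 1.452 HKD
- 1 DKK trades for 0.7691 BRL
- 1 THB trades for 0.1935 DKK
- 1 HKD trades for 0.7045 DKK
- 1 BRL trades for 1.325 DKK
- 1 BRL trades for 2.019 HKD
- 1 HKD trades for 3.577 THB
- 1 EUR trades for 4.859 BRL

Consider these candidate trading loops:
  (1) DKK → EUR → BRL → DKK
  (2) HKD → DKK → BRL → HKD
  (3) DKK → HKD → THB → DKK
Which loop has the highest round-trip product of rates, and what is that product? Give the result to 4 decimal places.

(1) 0.1498 × 4.859 × 1.325 = 0.96444
(2) 0.7045 × 0.7691 × 2.019 = 1.09396
(3) 1.452 × 3.577 × 0.1935 = 1.00500
Highest is cycle (2) at 1.0940 (>1, arbitrage).

1.0940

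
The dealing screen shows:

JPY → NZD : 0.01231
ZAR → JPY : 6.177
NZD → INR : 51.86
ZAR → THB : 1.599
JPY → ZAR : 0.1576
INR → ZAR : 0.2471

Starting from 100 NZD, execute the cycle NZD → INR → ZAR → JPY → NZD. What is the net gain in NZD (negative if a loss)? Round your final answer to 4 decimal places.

-2.5592

100 NZD × 51.86 = 5186 INR
5186 INR × 0.2471 = 1281.4606 ZAR
1281.4606 ZAR × 6.177 = 7915.5821262 JPY
7915.5821262 JPY × 0.01231 = 97.440815973522 NZD
Net change: 97.440815973522 − 100 = -2.559184026478 NZD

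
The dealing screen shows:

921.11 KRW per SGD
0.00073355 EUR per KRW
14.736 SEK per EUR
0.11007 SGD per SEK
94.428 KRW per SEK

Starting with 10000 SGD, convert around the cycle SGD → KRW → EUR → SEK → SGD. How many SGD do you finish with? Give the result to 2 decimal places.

10000 SGD × 921.11 = 9211100 KRW
9211100 KRW × 0.00073355 = 6756.802405 EUR
6756.802405 EUR × 14.736 = 99568.24024008 SEK
99568.24024008 SEK × 0.11007 = 10959.4762032256056 SGD

10959.48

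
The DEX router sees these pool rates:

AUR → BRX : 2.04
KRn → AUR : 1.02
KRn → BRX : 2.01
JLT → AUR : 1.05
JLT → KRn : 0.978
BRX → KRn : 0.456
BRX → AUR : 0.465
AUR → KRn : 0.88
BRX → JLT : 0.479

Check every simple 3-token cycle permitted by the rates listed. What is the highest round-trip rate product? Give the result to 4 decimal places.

1.0260

JLT→AUR→BRX→JLT: 1.05 × 2.04 × 0.479 = 1.02602
KRn→AUR→BRX→KRn: 1.02 × 2.04 × 0.456 = 0.94884
JLT→KRn→BRX→JLT: 0.978 × 2.01 × 0.479 = 0.94161
KRn→BRX→AUR→KRn: 2.01 × 0.465 × 0.88 = 0.82249
Maximum is JLT→AUR→BRX→JLT at 1.0260; arbitrage exists.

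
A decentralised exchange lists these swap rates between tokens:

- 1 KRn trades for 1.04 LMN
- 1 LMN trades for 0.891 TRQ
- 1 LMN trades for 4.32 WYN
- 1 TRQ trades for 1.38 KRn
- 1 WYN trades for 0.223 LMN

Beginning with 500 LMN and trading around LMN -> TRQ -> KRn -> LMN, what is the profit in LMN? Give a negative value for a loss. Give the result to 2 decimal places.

139.38

500 LMN × 0.891 = 445.5 TRQ
445.5 TRQ × 1.38 = 614.79 KRn
614.79 KRn × 1.04 = 639.3816 LMN
Net change: 639.3816 − 500 = 139.3816 LMN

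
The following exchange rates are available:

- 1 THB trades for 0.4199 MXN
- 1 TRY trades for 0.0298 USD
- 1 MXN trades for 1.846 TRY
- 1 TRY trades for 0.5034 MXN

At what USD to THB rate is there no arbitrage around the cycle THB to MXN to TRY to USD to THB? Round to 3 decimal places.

Known legs of the cycle: 0.4199 × 1.846 × 0.0298 = 0.02309903492
For no arbitrage the full-cycle product must be 1, so the missing rate is 1 / 0.02309903492 ≈ 43.29185.

43.292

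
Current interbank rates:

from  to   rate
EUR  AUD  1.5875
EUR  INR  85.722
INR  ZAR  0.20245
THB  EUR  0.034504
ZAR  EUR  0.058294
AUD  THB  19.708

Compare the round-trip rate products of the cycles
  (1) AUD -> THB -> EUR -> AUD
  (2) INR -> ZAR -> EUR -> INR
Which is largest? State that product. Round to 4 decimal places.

1.0795

(1) 19.708 × 0.034504 × 1.5875 = 1.07951
(2) 0.20245 × 0.058294 × 85.722 = 1.01166
Highest is cycle (1) at 1.0795 (>1, arbitrage).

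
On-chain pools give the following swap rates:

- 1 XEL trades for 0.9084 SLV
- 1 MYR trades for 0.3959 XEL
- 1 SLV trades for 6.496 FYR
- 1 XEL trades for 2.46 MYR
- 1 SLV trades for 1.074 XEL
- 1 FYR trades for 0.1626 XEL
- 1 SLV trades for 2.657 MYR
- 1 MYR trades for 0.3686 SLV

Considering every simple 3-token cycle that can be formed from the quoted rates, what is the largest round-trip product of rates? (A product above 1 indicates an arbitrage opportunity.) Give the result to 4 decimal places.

0.9739

MYR→SLV→XEL→MYR: 0.3686 × 1.074 × 2.46 = 0.97386
SLV→FYR→XEL→SLV: 6.496 × 0.1626 × 0.9084 = 0.95950
MYR→XEL→SLV→MYR: 0.3959 × 0.9084 × 2.657 = 0.95555
Maximum is MYR→SLV→XEL→MYR at 0.9739; no arbitrage — every cycle loses value.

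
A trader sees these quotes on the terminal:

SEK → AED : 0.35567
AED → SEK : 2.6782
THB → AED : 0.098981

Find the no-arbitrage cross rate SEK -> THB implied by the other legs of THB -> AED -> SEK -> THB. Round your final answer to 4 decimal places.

Known legs of the cycle: 0.098981 × 2.6782 = 0.2650909142
For no arbitrage the full-cycle product must be 1, so the missing rate is 1 / 0.2650909142 ≈ 3.772291.

3.7723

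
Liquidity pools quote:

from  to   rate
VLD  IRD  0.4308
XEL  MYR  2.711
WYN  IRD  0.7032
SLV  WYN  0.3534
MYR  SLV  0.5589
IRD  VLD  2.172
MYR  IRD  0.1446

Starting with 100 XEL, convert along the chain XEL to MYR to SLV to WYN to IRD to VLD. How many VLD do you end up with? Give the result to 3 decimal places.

81.784

100 XEL × 2.711 = 271.1 MYR
271.1 MYR × 0.5589 = 151.51779 SLV
151.51779 SLV × 0.3534 = 53.546386986 WYN
53.546386986 WYN × 0.7032 = 37.6538193285552 IRD
37.6538193285552 IRD × 2.172 = 81.7840955816218944 VLD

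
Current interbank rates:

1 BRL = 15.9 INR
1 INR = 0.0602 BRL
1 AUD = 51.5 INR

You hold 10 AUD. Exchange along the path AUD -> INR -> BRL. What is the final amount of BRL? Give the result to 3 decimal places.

10 AUD × 51.5 = 515 INR
515 INR × 0.0602 = 31.003 BRL

31.003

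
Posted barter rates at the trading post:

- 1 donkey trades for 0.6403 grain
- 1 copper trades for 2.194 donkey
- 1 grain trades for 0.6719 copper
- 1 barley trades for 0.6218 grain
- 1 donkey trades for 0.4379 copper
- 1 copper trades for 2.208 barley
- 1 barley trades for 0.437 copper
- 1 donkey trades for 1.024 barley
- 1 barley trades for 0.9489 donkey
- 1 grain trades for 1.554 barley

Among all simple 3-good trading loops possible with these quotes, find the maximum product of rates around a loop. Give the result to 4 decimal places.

0.9818

copper→donkey→barley→copper: 2.194 × 1.024 × 0.437 = 0.98179
donkey→grain→barley→donkey: 0.6403 × 1.554 × 0.9489 = 0.94418
copper→donkey→grain→copper: 2.194 × 0.6403 × 0.6719 = 0.94390
copper→barley→grain→copper: 2.208 × 0.6218 × 0.6719 = 0.92247
copper→barley→donkey→copper: 2.208 × 0.9489 × 0.4379 = 0.91748
Maximum is copper→donkey→barley→copper at 0.9818; no arbitrage — every cycle loses value.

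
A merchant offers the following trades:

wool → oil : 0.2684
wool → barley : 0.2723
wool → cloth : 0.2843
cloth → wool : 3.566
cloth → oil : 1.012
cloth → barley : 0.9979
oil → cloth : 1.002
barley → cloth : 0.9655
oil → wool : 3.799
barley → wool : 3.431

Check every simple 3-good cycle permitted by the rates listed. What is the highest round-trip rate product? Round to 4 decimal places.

1.0930

wool→cloth→oil→wool: 0.2843 × 1.012 × 3.799 = 1.09302
wool→cloth→barley→wool: 0.2843 × 0.9979 × 3.431 = 0.97338
wool→oil→cloth→wool: 0.2684 × 1.002 × 3.566 = 0.95903
wool→barley→cloth→wool: 0.2723 × 0.9655 × 3.566 = 0.93752
Maximum is wool→cloth→oil→wool at 1.0930; arbitrage exists.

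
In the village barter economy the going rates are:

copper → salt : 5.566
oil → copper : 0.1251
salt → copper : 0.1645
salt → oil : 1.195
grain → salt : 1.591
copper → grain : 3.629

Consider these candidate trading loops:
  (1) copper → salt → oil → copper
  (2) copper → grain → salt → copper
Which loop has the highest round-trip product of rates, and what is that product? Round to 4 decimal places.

(1) 5.566 × 1.195 × 0.1251 = 0.83209
(2) 3.629 × 1.591 × 0.1645 = 0.94978
Highest is cycle (2) at 0.9498 (≤1, no arbitrage).

0.9498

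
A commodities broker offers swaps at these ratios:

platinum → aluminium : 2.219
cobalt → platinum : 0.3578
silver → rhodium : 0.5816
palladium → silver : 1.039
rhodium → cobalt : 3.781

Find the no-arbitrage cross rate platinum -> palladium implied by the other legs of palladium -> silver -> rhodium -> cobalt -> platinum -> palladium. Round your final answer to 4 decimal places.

1.2232

Known legs of the cycle: 1.039 × 0.5816 × 3.781 × 0.3578 = 0.81749848972432
For no arbitrage the full-cycle product must be 1, so the missing rate is 1 / 0.81749848972432 ≈ 1.223244.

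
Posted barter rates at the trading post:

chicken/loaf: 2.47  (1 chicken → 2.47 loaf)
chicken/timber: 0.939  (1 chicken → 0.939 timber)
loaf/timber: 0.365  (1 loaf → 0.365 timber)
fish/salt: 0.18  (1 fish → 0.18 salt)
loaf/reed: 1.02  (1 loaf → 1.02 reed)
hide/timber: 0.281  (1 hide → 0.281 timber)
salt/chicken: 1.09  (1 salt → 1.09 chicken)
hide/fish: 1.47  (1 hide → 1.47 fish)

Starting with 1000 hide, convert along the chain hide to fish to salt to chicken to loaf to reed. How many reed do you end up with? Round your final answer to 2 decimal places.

726.63

1000 hide × 1.47 = 1470 fish
1470 fish × 0.18 = 264.6 salt
264.6 salt × 1.09 = 288.414 chicken
288.414 chicken × 2.47 = 712.38258 loaf
712.38258 loaf × 1.02 = 726.6302316 reed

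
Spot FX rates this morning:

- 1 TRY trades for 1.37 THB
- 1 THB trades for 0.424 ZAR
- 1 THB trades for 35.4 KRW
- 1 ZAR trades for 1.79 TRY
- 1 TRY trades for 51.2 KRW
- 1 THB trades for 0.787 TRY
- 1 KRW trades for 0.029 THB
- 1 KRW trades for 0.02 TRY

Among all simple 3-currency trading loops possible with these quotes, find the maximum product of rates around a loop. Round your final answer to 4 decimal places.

TRY→KRW→THB→TRY: 51.2 × 0.029 × 0.787 = 1.16854
TRY→THB→ZAR→TRY: 1.37 × 0.424 × 1.79 = 1.03978
TRY→THB→KRW→TRY: 1.37 × 35.4 × 0.02 = 0.96996
Maximum is TRY→KRW→THB→TRY at 1.1685; arbitrage exists.

1.1685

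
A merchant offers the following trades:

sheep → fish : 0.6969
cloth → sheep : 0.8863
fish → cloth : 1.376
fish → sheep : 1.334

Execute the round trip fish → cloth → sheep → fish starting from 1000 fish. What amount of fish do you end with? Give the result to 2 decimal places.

1000 fish × 1.376 = 1376 cloth
1376 cloth × 0.8863 = 1219.5488 sheep
1219.5488 sheep × 0.6969 = 849.90355872 fish

849.90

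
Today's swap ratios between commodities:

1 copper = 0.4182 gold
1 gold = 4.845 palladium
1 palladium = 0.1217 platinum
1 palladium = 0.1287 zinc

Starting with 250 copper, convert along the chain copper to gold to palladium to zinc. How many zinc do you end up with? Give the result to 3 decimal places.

65.192

250 copper × 0.4182 = 104.55 gold
104.55 gold × 4.845 = 506.54475 palladium
506.54475 palladium × 0.1287 = 65.192309325 zinc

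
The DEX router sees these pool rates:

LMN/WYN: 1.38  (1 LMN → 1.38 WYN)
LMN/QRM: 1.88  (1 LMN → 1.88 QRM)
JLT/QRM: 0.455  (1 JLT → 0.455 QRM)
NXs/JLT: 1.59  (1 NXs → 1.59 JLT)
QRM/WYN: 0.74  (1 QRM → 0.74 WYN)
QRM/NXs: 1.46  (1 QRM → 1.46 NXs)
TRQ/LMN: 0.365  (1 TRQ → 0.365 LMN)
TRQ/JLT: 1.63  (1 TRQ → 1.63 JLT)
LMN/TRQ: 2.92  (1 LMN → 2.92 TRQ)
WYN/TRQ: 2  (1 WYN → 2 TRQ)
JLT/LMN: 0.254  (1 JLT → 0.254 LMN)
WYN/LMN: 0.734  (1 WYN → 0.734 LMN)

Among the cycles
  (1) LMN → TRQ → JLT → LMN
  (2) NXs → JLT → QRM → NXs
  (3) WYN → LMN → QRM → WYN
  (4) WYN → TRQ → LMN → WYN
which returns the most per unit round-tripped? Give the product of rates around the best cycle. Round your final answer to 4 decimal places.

(1) 2.92 × 1.63 × 0.254 = 1.20894
(2) 1.59 × 0.455 × 1.46 = 1.05624
(3) 0.734 × 1.88 × 0.74 = 1.02114
(4) 2 × 0.365 × 1.38 = 1.00740
Highest is cycle (1) at 1.2089 (>1, arbitrage).

1.2089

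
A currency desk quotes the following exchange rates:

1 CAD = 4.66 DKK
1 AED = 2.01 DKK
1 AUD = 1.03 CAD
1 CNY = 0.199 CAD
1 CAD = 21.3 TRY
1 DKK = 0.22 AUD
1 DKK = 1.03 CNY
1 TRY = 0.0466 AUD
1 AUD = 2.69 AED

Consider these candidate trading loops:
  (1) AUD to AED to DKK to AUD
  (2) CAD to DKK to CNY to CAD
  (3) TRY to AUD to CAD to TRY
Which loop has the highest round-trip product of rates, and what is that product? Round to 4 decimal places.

1.1895

(1) 2.69 × 2.01 × 0.22 = 1.18952
(2) 4.66 × 1.03 × 0.199 = 0.95516
(3) 0.0466 × 1.03 × 21.3 = 1.02236
Highest is cycle (1) at 1.1895 (>1, arbitrage).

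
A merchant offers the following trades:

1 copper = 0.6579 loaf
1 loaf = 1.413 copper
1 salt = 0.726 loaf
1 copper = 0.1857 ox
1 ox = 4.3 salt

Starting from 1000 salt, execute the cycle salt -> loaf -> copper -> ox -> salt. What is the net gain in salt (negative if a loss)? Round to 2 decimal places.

-180.86

1000 salt × 0.726 = 726 loaf
726 loaf × 1.413 = 1025.838 copper
1025.838 copper × 0.1857 = 190.4981166 ox
190.4981166 ox × 4.3 = 819.14190138 salt
Net change: 819.14190138 − 1000 = -180.85809862 salt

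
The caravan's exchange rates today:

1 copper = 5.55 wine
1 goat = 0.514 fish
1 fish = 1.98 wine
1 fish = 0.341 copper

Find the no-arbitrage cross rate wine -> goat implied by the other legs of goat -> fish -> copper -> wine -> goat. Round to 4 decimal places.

Known legs of the cycle: 0.514 × 0.341 × 5.55 = 0.9727707
For no arbitrage the full-cycle product must be 1, so the missing rate is 1 / 0.9727707 ≈ 1.027991.

1.0280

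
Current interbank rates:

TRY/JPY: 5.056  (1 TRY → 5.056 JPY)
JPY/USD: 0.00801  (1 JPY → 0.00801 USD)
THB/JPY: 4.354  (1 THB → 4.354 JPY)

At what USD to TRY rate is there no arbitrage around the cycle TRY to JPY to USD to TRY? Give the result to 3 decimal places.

24.692

Known legs of the cycle: 5.056 × 0.00801 = 0.04049856
For no arbitrage the full-cycle product must be 1, so the missing rate is 1 / 0.04049856 ≈ 24.69224.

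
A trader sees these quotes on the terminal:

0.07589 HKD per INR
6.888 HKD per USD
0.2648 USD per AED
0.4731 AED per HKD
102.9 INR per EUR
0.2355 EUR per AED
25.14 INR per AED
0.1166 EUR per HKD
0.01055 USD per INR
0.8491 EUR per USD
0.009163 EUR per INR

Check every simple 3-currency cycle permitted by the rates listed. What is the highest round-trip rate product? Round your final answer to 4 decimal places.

USD→EUR→INR→USD: 0.8491 × 102.9 × 0.01055 = 0.92178
EUR→INR→HKD→EUR: 102.9 × 0.07589 × 0.1166 = 0.91054
AED→INR→HKD→AED: 25.14 × 0.07589 × 0.4731 = 0.90262
USD→HKD→AED→USD: 6.888 × 0.4731 × 0.2648 = 0.86291
Maximum is USD→EUR→INR→USD at 0.9218; no arbitrage — every cycle loses value.

0.9218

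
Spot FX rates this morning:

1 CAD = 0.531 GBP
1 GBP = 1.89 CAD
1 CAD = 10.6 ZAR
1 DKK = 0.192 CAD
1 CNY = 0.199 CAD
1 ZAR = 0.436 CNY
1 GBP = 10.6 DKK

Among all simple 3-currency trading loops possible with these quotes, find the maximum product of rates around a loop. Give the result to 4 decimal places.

1.0807

DKK→CAD→GBP→DKK: 0.192 × 0.531 × 10.6 = 1.08069
ZAR→CNY→CAD→ZAR: 0.436 × 0.199 × 10.6 = 0.91970
Maximum is DKK→CAD→GBP→DKK at 1.0807; arbitrage exists.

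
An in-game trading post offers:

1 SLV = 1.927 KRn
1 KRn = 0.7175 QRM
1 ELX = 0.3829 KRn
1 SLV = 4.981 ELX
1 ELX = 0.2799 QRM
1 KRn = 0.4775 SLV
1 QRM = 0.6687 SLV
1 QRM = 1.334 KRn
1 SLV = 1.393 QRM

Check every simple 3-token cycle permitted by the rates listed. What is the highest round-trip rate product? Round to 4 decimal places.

0.9323

ELX→QRM→SLV→ELX: 0.2799 × 0.6687 × 4.981 = 0.93229
SLV→KRn→QRM→SLV: 1.927 × 0.7175 × 0.6687 = 0.92456
ELX→KRn→SLV→ELX: 0.3829 × 0.4775 × 4.981 = 0.91070
SLV→QRM→KRn→SLV: 1.393 × 1.334 × 0.4775 = 0.88732
Maximum is ELX→QRM→SLV→ELX at 0.9323; no arbitrage — every cycle loses value.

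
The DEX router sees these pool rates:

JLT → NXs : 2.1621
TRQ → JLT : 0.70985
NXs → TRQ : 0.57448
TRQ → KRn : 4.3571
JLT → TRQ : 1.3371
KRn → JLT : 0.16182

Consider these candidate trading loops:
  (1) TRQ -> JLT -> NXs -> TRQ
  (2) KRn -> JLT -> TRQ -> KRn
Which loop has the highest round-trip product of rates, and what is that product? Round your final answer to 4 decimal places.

(1) 0.70985 × 2.1621 × 0.57448 = 0.88169
(2) 0.16182 × 1.3371 × 4.3571 = 0.94274
Highest is cycle (2) at 0.9427 (≤1, no arbitrage).

0.9427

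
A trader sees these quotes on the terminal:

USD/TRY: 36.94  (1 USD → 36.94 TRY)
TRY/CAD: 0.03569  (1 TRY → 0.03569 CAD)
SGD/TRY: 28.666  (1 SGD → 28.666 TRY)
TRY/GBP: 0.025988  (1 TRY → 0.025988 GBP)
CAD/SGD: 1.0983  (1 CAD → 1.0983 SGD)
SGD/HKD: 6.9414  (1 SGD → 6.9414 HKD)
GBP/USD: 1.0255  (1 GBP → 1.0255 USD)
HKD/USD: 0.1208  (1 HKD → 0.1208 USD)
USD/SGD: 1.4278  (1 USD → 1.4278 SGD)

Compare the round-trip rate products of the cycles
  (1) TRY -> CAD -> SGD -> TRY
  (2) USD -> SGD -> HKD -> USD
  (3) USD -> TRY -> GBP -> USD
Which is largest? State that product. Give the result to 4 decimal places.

1.1972

(1) 0.03569 × 1.0983 × 28.666 = 1.12366
(2) 1.4278 × 6.9414 × 0.1208 = 1.19724
(3) 36.94 × 0.025988 × 1.0255 = 0.98448
Highest is cycle (2) at 1.1972 (>1, arbitrage).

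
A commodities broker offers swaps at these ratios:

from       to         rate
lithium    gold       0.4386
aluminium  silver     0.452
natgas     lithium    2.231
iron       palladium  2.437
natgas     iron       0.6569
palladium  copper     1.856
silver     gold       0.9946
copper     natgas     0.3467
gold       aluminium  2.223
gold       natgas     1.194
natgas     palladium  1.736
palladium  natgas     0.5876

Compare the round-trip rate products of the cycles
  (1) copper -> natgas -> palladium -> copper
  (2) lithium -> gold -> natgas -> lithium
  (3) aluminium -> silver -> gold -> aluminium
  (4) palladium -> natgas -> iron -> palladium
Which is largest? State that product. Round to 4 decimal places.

1.1683

(1) 0.3467 × 1.736 × 1.856 = 1.11707
(2) 0.4386 × 1.194 × 2.231 = 1.16835
(3) 0.452 × 0.9946 × 2.223 = 0.99937
(4) 0.5876 × 0.6569 × 2.437 = 0.94067
Highest is cycle (2) at 1.1683 (>1, arbitrage).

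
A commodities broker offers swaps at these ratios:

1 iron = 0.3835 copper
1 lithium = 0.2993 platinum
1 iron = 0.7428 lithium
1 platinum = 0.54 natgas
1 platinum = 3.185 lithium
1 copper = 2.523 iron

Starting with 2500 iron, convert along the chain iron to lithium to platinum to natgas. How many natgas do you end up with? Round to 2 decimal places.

300.13

2500 iron × 0.7428 = 1857 lithium
1857 lithium × 0.2993 = 555.8001 platinum
555.8001 platinum × 0.54 = 300.132054 natgas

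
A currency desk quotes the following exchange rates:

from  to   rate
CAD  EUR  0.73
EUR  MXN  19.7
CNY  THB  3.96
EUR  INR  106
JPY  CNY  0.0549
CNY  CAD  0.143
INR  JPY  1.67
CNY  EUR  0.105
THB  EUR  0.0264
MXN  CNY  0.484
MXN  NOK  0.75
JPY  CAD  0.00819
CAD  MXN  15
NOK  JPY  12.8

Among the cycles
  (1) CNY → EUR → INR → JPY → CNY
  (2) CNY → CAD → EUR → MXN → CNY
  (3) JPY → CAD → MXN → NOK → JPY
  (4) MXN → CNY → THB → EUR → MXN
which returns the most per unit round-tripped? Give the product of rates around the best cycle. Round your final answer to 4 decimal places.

(1) 0.105 × 106 × 1.67 × 0.0549 = 1.02043
(2) 0.143 × 0.73 × 19.7 × 0.484 = 0.99534
(3) 0.00819 × 15 × 0.75 × 12.8 = 1.17936
(4) 0.484 × 3.96 × 0.0264 × 19.7 = 0.99681
Highest is cycle (3) at 1.1794 (>1, arbitrage).

1.1794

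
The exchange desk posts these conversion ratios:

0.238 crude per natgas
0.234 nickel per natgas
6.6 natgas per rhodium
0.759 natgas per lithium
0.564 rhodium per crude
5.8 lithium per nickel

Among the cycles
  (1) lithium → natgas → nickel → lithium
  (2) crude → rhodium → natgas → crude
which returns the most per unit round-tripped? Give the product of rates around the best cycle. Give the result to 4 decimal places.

(1) 0.759 × 0.234 × 5.8 = 1.03011
(2) 0.564 × 6.6 × 0.238 = 0.88593
Highest is cycle (1) at 1.0301 (>1, arbitrage).

1.0301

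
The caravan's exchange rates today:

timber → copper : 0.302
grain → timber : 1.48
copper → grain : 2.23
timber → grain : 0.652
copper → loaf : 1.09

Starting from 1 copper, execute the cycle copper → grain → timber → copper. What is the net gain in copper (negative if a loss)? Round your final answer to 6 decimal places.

-0.003279

1 copper × 2.23 = 2.23 grain
2.23 grain × 1.48 = 3.3004 timber
3.3004 timber × 0.302 = 0.9967208 copper
Net change: 0.9967208 − 1 = -0.0032792 copper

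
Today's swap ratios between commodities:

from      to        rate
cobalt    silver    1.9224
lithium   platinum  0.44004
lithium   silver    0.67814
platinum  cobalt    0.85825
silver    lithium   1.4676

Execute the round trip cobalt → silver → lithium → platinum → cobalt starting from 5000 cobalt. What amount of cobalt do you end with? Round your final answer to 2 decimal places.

5000 cobalt × 1.9224 = 9612 silver
9612 silver × 1.4676 = 14106.5712 lithium
14106.5712 lithium × 0.44004 = 6207.455590848 platinum
6207.455590848 platinum × 0.85825 = 5327.548760845296 cobalt

5327.55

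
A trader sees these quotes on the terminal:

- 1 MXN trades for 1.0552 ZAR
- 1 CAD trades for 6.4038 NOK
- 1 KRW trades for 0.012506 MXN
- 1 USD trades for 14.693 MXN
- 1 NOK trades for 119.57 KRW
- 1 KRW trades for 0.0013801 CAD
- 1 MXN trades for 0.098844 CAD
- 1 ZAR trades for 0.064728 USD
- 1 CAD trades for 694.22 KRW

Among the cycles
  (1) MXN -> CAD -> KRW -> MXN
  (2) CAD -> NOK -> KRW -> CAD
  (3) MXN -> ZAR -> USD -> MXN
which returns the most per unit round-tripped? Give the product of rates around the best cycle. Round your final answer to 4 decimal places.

1.0567

(1) 0.098844 × 694.22 × 0.012506 = 0.85816
(2) 6.4038 × 119.57 × 0.0013801 = 1.05675
(3) 1.0552 × 0.064728 × 14.693 = 1.00355
Highest is cycle (2) at 1.0567 (>1, arbitrage).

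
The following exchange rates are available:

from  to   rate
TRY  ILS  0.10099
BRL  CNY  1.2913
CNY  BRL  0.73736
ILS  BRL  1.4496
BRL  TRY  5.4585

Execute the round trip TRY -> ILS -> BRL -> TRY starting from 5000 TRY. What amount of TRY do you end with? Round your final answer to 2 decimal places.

5000 TRY × 0.10099 = 504.95 ILS
504.95 ILS × 1.4496 = 731.97552 BRL
731.97552 BRL × 5.4585 = 3995.48837592 TRY

3995.49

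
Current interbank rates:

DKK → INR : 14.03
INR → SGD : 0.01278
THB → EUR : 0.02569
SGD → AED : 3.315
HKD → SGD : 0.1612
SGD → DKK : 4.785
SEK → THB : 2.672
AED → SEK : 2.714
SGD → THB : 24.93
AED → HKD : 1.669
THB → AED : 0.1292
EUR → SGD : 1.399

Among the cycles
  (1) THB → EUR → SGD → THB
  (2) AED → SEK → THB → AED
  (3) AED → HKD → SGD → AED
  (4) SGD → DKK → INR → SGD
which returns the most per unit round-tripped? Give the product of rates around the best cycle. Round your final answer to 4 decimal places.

(1) 0.02569 × 1.399 × 24.93 = 0.89599
(2) 2.714 × 2.672 × 0.1292 = 0.93693
(3) 1.669 × 0.1612 × 3.315 = 0.89188
(4) 4.785 × 14.03 × 0.01278 = 0.85797
Highest is cycle (2) at 0.9369 (≤1, no arbitrage).

0.9369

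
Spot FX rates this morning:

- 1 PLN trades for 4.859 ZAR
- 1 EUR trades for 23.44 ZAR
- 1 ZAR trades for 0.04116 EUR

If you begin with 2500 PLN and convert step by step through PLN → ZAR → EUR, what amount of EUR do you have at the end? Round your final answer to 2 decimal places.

499.99

2500 PLN × 4.859 = 12147.5 ZAR
12147.5 ZAR × 0.04116 = 499.9911 EUR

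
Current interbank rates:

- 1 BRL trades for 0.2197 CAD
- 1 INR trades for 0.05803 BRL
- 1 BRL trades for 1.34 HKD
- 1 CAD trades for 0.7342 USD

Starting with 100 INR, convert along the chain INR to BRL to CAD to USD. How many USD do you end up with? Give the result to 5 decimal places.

100 INR × 0.05803 = 5.803 BRL
5.803 BRL × 0.2197 = 1.2749191 CAD
1.2749191 CAD × 0.7342 = 0.93604560322 USD

0.93605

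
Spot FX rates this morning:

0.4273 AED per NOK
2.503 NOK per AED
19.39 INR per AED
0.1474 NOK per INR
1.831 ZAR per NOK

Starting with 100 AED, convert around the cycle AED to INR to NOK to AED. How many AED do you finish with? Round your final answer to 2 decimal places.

122.13

100 AED × 19.39 = 1939 INR
1939 INR × 0.1474 = 285.8086 NOK
285.8086 NOK × 0.4273 = 122.12601478 AED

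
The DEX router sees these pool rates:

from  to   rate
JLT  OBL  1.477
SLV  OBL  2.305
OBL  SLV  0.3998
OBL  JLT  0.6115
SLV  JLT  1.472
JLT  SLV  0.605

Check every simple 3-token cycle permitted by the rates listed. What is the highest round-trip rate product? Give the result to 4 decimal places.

0.8692

JLT→OBL→SLV→JLT: 1.477 × 0.3998 × 1.472 = 0.86922
JLT→SLV→OBL→JLT: 0.605 × 2.305 × 0.6115 = 0.85275
Maximum is JLT→OBL→SLV→JLT at 0.8692; no arbitrage — every cycle loses value.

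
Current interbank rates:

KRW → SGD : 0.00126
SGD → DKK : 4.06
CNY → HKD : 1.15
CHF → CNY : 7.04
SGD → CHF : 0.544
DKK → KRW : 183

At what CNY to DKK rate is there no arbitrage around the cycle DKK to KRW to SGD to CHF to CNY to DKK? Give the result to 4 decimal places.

1.1324

Known legs of the cycle: 183 × 0.00126 × 0.544 × 7.04 = 0.8830660608
For no arbitrage the full-cycle product must be 1, so the missing rate is 1 / 0.8830660608 ≈ 1.132418.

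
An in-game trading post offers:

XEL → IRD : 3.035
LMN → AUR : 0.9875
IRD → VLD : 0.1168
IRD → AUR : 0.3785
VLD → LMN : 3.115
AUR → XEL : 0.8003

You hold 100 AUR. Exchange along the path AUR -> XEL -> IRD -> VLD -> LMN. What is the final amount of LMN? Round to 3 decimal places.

88.372

100 AUR × 0.8003 = 80.03 XEL
80.03 XEL × 3.035 = 242.89105 IRD
242.89105 IRD × 0.1168 = 28.36967464 VLD
28.36967464 VLD × 3.115 = 88.3715365036 LMN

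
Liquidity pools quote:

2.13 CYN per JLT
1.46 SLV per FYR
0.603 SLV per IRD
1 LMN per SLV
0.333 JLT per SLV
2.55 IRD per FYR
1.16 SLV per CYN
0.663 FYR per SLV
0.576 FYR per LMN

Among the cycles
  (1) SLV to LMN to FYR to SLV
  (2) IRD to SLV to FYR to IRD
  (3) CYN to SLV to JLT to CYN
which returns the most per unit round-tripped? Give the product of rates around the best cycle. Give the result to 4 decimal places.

1.0195

(1) 1 × 0.576 × 1.46 = 0.84096
(2) 0.603 × 0.663 × 2.55 = 1.01946
(3) 1.16 × 0.333 × 2.13 = 0.82278
Highest is cycle (2) at 1.0195 (>1, arbitrage).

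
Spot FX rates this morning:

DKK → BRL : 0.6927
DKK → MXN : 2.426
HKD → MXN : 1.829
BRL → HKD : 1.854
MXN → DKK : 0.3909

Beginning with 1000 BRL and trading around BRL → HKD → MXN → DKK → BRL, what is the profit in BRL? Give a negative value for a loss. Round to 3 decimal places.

-81.806

1000 BRL × 1.854 = 1854 HKD
1854 HKD × 1.829 = 3390.966 MXN
3390.966 MXN × 0.3909 = 1325.5286094 DKK
1325.5286094 DKK × 0.6927 = 918.19366773138 BRL
Net change: 918.19366773138 − 1000 = -81.80633226862 BRL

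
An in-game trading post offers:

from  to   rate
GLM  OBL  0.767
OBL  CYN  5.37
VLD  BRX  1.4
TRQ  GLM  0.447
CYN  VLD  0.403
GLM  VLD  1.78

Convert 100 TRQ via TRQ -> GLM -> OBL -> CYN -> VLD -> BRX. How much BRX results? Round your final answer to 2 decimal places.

103.87

100 TRQ × 0.447 = 44.7 GLM
44.7 GLM × 0.767 = 34.2849 OBL
34.2849 OBL × 5.37 = 184.109913 CYN
184.109913 CYN × 0.403 = 74.196294939 VLD
74.196294939 VLD × 1.4 = 103.8748129146 BRX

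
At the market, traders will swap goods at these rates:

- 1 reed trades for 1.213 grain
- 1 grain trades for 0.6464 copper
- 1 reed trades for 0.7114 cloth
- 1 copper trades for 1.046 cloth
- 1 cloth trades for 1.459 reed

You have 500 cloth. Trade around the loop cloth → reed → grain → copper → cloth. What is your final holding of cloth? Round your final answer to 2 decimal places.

500 cloth × 1.459 = 729.5 reed
729.5 reed × 1.213 = 884.8835 grain
884.8835 grain × 0.6464 = 571.9886944 copper
571.9886944 copper × 1.046 = 598.3001743424 cloth

598.30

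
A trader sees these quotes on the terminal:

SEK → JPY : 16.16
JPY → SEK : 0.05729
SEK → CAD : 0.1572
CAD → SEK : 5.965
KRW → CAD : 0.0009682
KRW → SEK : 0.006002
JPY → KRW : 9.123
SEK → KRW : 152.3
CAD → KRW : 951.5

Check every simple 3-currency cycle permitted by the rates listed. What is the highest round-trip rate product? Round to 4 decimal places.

0.8978

CAD→KRW→SEK→CAD: 951.5 × 0.006002 × 0.1572 = 0.89775
KRW→SEK→JPY→KRW: 0.006002 × 16.16 × 9.123 = 0.88486
CAD→SEK→KRW→CAD: 5.965 × 152.3 × 0.0009682 = 0.87958
Maximum is CAD→KRW→SEK→CAD at 0.8978; no arbitrage — every cycle loses value.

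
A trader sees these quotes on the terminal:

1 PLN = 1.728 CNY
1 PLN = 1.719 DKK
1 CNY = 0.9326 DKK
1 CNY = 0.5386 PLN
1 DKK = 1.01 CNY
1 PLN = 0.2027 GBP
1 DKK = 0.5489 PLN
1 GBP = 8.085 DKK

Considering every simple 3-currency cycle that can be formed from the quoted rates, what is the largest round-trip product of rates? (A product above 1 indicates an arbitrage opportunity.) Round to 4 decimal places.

0.9351

CNY→PLN→DKK→CNY: 0.5386 × 1.719 × 1.01 = 0.93511
GBP→DKK→PLN→GBP: 8.085 × 0.5489 × 0.2027 = 0.89955
CNY→DKK→PLN→CNY: 0.9326 × 0.5489 × 1.728 = 0.88457
Maximum is CNY→PLN→DKK→CNY at 0.9351; no arbitrage — every cycle loses value.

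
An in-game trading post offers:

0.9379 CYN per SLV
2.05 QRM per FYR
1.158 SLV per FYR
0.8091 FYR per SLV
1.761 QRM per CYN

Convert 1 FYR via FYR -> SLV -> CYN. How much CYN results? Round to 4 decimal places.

1 FYR × 1.158 = 1.158 SLV
1.158 SLV × 0.9379 = 1.0860882 CYN

1.0861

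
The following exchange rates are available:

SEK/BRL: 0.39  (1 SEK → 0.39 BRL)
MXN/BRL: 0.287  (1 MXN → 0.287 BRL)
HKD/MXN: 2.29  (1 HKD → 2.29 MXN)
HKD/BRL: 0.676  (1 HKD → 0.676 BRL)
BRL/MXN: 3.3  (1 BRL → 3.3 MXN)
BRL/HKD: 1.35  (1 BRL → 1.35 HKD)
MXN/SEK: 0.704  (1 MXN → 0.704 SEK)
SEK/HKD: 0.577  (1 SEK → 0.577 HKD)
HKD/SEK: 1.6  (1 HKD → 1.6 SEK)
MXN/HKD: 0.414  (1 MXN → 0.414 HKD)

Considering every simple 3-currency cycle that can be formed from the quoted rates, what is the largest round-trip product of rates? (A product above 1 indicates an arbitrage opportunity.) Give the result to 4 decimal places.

SEK→HKD→MXN→SEK: 0.577 × 2.29 × 0.704 = 0.93022
HKD→BRL→MXN→HKD: 0.676 × 3.3 × 0.414 = 0.92355
SEK→BRL→MXN→SEK: 0.39 × 3.3 × 0.704 = 0.90605
HKD→MXN→BRL→HKD: 2.29 × 0.287 × 1.35 = 0.88726
SEK→BRL→HKD→SEK: 0.39 × 1.35 × 1.6 = 0.84240
Maximum is SEK→HKD→MXN→SEK at 0.9302; no arbitrage — every cycle loses value.

0.9302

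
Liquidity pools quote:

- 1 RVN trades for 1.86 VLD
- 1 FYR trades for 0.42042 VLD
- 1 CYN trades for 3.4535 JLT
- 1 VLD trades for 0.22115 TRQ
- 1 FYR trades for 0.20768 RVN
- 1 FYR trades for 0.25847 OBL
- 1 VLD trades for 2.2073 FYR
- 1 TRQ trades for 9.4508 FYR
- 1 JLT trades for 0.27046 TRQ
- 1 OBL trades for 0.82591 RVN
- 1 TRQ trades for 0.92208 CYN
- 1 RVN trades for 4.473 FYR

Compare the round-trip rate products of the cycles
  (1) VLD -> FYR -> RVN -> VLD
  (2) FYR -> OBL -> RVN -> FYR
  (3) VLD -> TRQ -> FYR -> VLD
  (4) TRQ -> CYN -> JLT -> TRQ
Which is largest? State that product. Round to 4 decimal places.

0.9549

(1) 2.2073 × 0.20768 × 1.86 = 0.85265
(2) 0.25847 × 0.82591 × 4.473 = 0.95486
(3) 0.22115 × 9.4508 × 0.42042 = 0.87870
(4) 0.92208 × 3.4535 × 0.27046 = 0.86125
Highest is cycle (2) at 0.9549 (≤1, no arbitrage).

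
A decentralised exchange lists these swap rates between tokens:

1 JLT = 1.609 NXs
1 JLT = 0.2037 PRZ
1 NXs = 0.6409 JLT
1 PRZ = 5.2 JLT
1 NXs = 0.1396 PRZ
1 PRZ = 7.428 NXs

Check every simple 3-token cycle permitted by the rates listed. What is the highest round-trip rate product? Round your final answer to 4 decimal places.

PRZ→JLT→NXs→PRZ: 5.2 × 1.609 × 0.1396 = 1.16801
PRZ→NXs→JLT→PRZ: 7.428 × 0.6409 × 0.2037 = 0.96974
Maximum is PRZ→JLT→NXs→PRZ at 1.1680; arbitrage exists.

1.1680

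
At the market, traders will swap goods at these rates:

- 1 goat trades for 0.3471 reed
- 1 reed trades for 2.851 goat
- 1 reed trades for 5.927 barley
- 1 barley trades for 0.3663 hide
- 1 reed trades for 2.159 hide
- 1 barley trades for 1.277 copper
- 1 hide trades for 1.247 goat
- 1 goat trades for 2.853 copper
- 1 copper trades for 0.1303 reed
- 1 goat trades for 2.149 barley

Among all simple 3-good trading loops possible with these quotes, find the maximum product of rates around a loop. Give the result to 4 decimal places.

copper→reed→goat→copper: 0.1303 × 2.851 × 2.853 = 1.05985
copper→reed→barley→copper: 0.1303 × 5.927 × 1.277 = 0.98621
goat→barley→hide→goat: 2.149 × 0.3663 × 1.247 = 0.98161
goat→reed→hide→goat: 0.3471 × 2.159 × 1.247 = 0.93449
Maximum is copper→reed→goat→copper at 1.0598; arbitrage exists.

1.0598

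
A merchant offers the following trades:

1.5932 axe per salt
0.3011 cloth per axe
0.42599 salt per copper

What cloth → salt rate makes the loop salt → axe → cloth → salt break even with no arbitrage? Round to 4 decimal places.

Known legs of the cycle: 1.5932 × 0.3011 = 0.47971252
For no arbitrage the full-cycle product must be 1, so the missing rate is 1 / 0.47971252 ≈ 2.084582.

2.0846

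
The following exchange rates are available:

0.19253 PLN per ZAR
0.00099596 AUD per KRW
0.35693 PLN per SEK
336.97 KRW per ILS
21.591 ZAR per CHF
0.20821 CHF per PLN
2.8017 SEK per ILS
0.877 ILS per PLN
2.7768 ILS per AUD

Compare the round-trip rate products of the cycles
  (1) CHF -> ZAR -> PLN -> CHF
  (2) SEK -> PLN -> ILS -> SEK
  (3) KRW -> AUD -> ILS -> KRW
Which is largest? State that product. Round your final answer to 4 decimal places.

(1) 21.591 × 0.19253 × 0.20821 = 0.86551
(2) 0.35693 × 0.877 × 2.8017 = 0.87701
(3) 0.00099596 × 2.7768 × 336.97 = 0.93192
Highest is cycle (3) at 0.9319 (≤1, no arbitrage).

0.9319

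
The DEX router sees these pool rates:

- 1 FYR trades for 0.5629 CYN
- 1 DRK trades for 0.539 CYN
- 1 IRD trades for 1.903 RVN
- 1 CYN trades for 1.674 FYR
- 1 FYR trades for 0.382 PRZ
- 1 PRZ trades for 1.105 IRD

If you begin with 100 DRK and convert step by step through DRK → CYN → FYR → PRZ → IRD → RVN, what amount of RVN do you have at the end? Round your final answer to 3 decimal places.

100 DRK × 0.539 = 53.9 CYN
53.9 CYN × 1.674 = 90.2286 FYR
90.2286 FYR × 0.382 = 34.4673252 PRZ
34.4673252 PRZ × 1.105 = 38.086394346 IRD
38.086394346 IRD × 1.903 = 72.478408440438 RVN

72.478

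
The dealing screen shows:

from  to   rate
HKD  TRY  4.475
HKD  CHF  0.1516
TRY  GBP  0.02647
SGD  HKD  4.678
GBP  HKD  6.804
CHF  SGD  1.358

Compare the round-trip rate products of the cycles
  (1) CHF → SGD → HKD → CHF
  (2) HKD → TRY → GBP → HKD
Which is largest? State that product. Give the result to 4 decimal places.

(1) 1.358 × 4.678 × 0.1516 = 0.96307
(2) 4.475 × 0.02647 × 6.804 = 0.80596
Highest is cycle (1) at 0.9631 (≤1, no arbitrage).

0.9631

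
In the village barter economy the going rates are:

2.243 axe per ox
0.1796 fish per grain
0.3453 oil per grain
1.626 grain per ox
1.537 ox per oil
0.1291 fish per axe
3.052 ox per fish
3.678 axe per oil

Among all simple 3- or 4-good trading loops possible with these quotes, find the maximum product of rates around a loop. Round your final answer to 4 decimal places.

0.8913

grain→fish→ox→grain: 0.1796 × 3.052 × 1.626 = 0.89127
axe→fish→ox→axe: 0.1291 × 3.052 × 2.243 = 0.88377
grain→oil→ox→grain: 0.3453 × 1.537 × 1.626 = 0.86296
Maximum is grain→fish→ox→grain at 0.8913; no arbitrage — every cycle loses value.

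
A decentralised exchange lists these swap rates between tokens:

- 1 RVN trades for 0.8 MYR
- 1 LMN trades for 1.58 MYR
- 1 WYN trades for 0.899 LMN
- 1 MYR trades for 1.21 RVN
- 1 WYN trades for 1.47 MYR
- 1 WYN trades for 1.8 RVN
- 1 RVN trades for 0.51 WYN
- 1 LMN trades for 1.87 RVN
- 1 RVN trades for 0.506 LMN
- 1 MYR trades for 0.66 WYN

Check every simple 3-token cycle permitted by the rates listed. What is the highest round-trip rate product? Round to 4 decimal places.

0.9674

MYR→RVN→LMN→MYR: 1.21 × 0.506 × 1.58 = 0.96737
MYR→WYN→RVN→MYR: 0.66 × 1.8 × 0.8 = 0.95040
MYR→WYN→LMN→MYR: 0.66 × 0.899 × 1.58 = 0.93748
MYR→RVN→WYN→MYR: 1.21 × 0.51 × 1.47 = 0.90714
WYN→LMN→RVN→WYN: 0.899 × 1.87 × 0.51 = 0.85738
Maximum is MYR→RVN→LMN→MYR at 0.9674; no arbitrage — every cycle loses value.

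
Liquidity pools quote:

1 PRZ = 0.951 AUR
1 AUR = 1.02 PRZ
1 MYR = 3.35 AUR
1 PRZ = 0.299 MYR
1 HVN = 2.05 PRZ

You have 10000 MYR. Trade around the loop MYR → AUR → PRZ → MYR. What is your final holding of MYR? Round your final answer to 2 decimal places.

10216.83

10000 MYR × 3.35 = 33500 AUR
33500 AUR × 1.02 = 34170 PRZ
34170 PRZ × 0.299 = 10216.83 MYR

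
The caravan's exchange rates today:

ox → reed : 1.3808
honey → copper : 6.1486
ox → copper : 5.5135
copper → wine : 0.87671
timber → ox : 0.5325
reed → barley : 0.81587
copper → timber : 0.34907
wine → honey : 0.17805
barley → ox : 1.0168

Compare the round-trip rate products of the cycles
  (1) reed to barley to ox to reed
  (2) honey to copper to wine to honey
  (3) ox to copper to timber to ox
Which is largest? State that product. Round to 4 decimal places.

(1) 0.81587 × 1.0168 × 1.3808 = 1.14548
(2) 6.1486 × 0.87671 × 0.17805 = 0.95979
(3) 5.5135 × 0.34907 × 0.5325 = 1.02485
Highest is cycle (1) at 1.1455 (>1, arbitrage).

1.1455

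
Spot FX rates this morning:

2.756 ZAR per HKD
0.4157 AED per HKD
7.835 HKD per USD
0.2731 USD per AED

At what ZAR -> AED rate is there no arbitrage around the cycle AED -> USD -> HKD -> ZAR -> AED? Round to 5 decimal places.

Known legs of the cycle: 0.2731 × 7.835 × 2.756 = 5.897119306
For no arbitrage the full-cycle product must be 1, so the missing rate is 1 / 5.897119306 ≈ 0.1695743.

0.16957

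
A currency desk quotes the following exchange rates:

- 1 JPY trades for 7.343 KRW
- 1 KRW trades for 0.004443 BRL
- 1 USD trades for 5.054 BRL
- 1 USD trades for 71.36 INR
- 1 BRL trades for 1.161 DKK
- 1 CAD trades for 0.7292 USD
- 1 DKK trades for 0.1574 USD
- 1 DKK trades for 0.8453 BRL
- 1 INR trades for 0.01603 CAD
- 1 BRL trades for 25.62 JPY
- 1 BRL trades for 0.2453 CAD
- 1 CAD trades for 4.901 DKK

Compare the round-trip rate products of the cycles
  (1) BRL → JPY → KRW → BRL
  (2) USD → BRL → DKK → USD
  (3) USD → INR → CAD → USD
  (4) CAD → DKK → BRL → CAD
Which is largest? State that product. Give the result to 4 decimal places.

(1) 25.62 × 7.343 × 0.004443 = 0.83585
(2) 5.054 × 1.161 × 0.1574 = 0.92358
(3) 71.36 × 0.01603 × 0.7292 = 0.83413
(4) 4.901 × 0.8453 × 0.2453 = 1.01623
Highest is cycle (4) at 1.0162 (>1, arbitrage).

1.0162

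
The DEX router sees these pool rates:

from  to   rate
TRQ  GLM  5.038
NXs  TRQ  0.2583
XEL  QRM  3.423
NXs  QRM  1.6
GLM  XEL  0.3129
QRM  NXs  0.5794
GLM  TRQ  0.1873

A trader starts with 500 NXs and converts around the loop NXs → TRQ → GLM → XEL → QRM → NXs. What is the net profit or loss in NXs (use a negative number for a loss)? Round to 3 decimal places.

-96.221

500 NXs × 0.2583 = 129.15 TRQ
129.15 TRQ × 5.038 = 650.6577 GLM
650.6577 GLM × 0.3129 = 203.59079433 XEL
203.59079433 XEL × 3.423 = 696.89128899159 QRM
696.89128899159 QRM × 0.5794 = 403.778812841727246 NXs
Net change: 403.778812841727246 − 500 = -96.221187158272754 NXs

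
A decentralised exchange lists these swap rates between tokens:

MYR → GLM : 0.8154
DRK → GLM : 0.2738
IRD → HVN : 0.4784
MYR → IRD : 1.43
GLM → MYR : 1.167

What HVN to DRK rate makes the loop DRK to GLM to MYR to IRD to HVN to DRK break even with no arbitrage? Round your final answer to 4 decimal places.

Known legs of the cycle: 0.2738 × 1.167 × 1.43 × 0.4784 = 0.2185906131552
For no arbitrage the full-cycle product must be 1, so the missing rate is 1 / 0.2185906131552 ≈ 4.574762.

4.5748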